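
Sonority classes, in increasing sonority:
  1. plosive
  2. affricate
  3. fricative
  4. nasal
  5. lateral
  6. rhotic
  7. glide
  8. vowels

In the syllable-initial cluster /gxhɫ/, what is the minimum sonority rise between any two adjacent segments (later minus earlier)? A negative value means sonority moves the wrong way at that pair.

0

/g/ is a plosive (sonority 1).
/x/ is a fricative (sonority 3).
/h/ is a fricative (sonority 3).
/ɫ/ is a lateral (sonority 5).
/g/→/x/: change +2.
/x/→/h/: change +0.
/h/→/ɫ/: change +2.
Minimum = 0.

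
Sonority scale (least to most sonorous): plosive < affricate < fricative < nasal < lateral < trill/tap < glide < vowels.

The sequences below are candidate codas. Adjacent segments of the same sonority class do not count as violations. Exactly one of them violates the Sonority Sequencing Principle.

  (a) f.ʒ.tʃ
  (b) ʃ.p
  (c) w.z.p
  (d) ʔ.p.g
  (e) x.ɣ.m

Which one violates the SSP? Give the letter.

e

(a) sonority 3-3-2: well-formed.
(b) sonority 3-1: well-formed.
(c) sonority 7-3-1: well-formed.
(d) sonority 1-1-1: well-formed.
(e) sonority 3-3-4: ill-formed.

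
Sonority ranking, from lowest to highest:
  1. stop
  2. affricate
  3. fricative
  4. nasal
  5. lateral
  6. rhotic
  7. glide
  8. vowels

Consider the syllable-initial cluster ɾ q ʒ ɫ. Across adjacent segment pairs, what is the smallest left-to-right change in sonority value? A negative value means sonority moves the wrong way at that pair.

/ɾ/: rhotic = 6.
/q/: stop = 1.
/ʒ/: fricative = 3.
/ɫ/: lateral = 5.
/ɾ/→/q/: change -5.
/q/→/ʒ/: change +2.
/ʒ/→/ɫ/: change +2.
Minimum = -5.

-5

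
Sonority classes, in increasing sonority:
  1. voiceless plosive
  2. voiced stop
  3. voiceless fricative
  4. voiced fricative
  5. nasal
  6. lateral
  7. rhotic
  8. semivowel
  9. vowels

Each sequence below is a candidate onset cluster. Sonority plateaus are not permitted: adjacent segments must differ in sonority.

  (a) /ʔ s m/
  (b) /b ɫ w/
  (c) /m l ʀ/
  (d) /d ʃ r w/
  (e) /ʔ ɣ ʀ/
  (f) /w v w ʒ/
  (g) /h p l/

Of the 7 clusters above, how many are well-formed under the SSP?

5

(a) 1-3-5 → obeys
(b) 2-6-8 → obeys
(c) 5-6-7 → obeys
(d) 2-3-7-8 → obeys
(e) 1-4-7 → obeys
(f) 8-4-8-4 → violates
(g) 3-1-6 → violates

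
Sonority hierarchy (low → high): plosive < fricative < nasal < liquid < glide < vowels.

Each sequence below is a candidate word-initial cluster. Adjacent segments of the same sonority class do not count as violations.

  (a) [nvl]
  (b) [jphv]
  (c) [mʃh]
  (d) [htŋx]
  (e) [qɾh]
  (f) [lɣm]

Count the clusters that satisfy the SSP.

(a) sonority 3-2-4: ill-formed.
(b) sonority 5-1-2-2: ill-formed.
(c) sonority 3-2-2: ill-formed.
(d) sonority 2-1-3-2: ill-formed.
(e) sonority 1-4-2: ill-formed.
(f) sonority 4-2-3: ill-formed.

0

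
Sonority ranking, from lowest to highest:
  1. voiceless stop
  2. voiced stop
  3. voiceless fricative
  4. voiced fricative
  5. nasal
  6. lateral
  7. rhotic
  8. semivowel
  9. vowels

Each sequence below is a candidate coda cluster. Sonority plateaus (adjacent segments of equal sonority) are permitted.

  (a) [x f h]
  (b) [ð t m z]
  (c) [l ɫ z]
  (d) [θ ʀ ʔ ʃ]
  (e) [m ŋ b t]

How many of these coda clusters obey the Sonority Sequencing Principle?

3

(a) sonority 3-3-3: well-formed.
(b) sonority 4-1-5-4: ill-formed.
(c) sonority 6-6-4: well-formed.
(d) sonority 3-7-1-3: ill-formed.
(e) sonority 5-5-2-1: well-formed.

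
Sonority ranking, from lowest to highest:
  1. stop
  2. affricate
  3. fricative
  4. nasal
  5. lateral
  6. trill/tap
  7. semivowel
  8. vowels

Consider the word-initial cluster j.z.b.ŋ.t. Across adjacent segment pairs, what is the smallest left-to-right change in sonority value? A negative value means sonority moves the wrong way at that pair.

-4

/j/ is a semivowel (sonority 7).
/z/ is a fricative (sonority 3).
/b/ is a stop (sonority 1).
/ŋ/ is a nasal (sonority 4).
/t/ is a stop (sonority 1).
/j/→/z/: change -4.
/z/→/b/: change -2.
/b/→/ŋ/: change +3.
/ŋ/→/t/: change -3.
Minimum = -4.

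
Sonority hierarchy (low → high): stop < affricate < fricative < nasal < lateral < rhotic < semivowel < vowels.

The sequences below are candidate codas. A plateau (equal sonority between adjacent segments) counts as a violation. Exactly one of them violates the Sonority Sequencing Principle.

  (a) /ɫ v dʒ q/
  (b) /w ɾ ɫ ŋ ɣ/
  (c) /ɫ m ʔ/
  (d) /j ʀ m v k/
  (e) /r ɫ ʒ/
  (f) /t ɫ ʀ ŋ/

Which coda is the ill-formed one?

f

(a) sonority 5-3-2-1: well-formed.
(b) sonority 7-6-5-4-3: well-formed.
(c) sonority 5-4-1: well-formed.
(d) sonority 7-6-4-3-1: well-formed.
(e) sonority 6-5-3: well-formed.
(f) sonority 1-5-6-4: ill-formed.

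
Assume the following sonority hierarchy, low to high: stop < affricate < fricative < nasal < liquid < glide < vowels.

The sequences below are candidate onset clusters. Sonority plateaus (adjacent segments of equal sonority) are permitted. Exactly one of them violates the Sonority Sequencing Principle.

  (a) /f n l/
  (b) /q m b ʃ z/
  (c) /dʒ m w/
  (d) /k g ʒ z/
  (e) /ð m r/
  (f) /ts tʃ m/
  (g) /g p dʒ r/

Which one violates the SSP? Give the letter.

b

(a) /f n l/: profile 3-4-5 — obeys.
(b) /q m b ʃ z/: profile 1-4-1-3-3 — violates.
(c) /dʒ m w/: profile 2-4-6 — obeys.
(d) /k g ʒ z/: profile 1-1-3-3 — obeys.
(e) /ð m r/: profile 3-4-5 — obeys.
(f) /ts tʃ m/: profile 2-2-4 — obeys.
(g) /g p dʒ r/: profile 1-1-2-5 — obeys.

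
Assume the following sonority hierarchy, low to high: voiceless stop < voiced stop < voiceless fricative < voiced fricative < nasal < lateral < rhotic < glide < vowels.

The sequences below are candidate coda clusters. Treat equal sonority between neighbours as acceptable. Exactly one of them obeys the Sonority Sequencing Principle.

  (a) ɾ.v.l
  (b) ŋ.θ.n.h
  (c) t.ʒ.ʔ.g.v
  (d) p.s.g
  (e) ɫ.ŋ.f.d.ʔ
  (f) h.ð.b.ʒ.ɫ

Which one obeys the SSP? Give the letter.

(a) sonority 7-4-6: ill-formed.
(b) sonority 5-3-5-3: ill-formed.
(c) sonority 1-4-1-2-4: ill-formed.
(d) sonority 1-3-2: ill-formed.
(e) sonority 6-5-3-2-1: well-formed.
(f) sonority 3-4-2-4-6: ill-formed.

e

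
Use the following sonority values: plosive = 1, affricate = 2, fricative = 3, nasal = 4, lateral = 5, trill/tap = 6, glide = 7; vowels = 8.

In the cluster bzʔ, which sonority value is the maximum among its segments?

/b/ is a plosive (sonority 1).
/z/ is a fricative (sonority 3).
/ʔ/ is a plosive (sonority 1).
The maximum is 3.

3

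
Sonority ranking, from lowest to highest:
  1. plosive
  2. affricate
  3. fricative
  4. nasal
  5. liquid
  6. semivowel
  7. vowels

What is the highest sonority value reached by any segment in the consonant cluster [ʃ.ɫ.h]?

5

/ʃ/ is a fricative (sonority 3).
/ɫ/ is a liquid (sonority 5).
/h/ is a fricative (sonority 3).
The maximum is 5.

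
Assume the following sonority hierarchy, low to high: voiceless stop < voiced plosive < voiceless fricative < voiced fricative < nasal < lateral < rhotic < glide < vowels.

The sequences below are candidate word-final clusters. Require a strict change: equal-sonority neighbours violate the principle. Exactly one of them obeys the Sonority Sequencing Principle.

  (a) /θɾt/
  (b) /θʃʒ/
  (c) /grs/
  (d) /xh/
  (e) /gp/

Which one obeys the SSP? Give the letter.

e

(a) 3-7-1 → violates
(b) 3-3-4 → violates
(c) 2-7-3 → violates
(d) 3-3 → violates
(e) 2-1 → obeys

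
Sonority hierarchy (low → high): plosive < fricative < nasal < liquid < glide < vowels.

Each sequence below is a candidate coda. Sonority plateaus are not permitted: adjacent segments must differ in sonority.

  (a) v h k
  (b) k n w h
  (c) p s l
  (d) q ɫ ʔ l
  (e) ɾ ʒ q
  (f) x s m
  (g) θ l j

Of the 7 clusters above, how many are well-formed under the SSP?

(a) 2-2-1 → violates
(b) 1-3-5-2 → violates
(c) 1-2-4 → violates
(d) 1-4-1-4 → violates
(e) 4-2-1 → obeys
(f) 2-2-3 → violates
(g) 2-4-5 → violates

1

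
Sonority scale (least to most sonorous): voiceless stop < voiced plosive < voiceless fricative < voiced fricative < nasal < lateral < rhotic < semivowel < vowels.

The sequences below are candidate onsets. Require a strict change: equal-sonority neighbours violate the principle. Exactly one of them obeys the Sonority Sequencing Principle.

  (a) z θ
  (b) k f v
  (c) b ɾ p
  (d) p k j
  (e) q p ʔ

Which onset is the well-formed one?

(a) sonority 4-3: ill-formed.
(b) sonority 1-3-4: well-formed.
(c) sonority 2-7-1: ill-formed.
(d) sonority 1-1-8: ill-formed.
(e) sonority 1-1-1: ill-formed.

b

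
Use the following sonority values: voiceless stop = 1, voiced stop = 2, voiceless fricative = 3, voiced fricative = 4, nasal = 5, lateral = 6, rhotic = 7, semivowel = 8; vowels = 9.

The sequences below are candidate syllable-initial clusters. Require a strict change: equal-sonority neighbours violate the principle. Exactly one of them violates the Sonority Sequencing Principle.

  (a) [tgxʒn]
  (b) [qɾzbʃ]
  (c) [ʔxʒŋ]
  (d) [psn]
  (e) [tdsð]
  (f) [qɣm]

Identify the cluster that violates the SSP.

(a) sonority 1-2-3-4-5: well-formed.
(b) sonority 1-7-4-2-3: ill-formed.
(c) sonority 1-3-4-5: well-formed.
(d) sonority 1-3-5: well-formed.
(e) sonority 1-2-3-4: well-formed.
(f) sonority 1-4-5: well-formed.

b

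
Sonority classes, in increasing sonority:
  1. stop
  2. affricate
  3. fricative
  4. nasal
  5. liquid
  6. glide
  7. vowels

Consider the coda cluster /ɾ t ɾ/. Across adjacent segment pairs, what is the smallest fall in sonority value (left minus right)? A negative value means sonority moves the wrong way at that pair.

/ɾ/ is a liquid (sonority 5).
/t/ is a stop (sonority 1).
/ɾ/ is a liquid (sonority 5).
/ɾ/→/t/: change +4.
/t/→/ɾ/: change -4.
Minimum = -4.

-4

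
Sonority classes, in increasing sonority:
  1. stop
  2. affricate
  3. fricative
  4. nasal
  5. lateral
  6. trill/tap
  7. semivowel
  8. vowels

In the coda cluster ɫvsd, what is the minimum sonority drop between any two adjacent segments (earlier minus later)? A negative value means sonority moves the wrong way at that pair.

0

/ɫ/ — lateral, sonority 5.
/v/ — fricative, sonority 3.
/s/ — fricative, sonority 3.
/d/ — stop, sonority 1.
/ɫ/→/v/: change +2.
/v/→/s/: change +0.
/s/→/d/: change +2.
Minimum = 0.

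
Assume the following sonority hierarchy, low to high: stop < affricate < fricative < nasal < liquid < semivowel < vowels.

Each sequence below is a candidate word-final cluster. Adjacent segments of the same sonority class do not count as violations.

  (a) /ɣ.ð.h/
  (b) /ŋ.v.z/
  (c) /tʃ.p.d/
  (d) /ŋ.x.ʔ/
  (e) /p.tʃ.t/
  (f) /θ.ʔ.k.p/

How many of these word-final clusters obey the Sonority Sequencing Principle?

(a) /ɣ.ð.h/: profile 3-3-3 — obeys.
(b) /ŋ.v.z/: profile 4-3-3 — obeys.
(c) /tʃ.p.d/: profile 2-1-1 — obeys.
(d) /ŋ.x.ʔ/: profile 4-3-1 — obeys.
(e) /p.tʃ.t/: profile 1-2-1 — violates.
(f) /θ.ʔ.k.p/: profile 3-1-1-1 — obeys.

5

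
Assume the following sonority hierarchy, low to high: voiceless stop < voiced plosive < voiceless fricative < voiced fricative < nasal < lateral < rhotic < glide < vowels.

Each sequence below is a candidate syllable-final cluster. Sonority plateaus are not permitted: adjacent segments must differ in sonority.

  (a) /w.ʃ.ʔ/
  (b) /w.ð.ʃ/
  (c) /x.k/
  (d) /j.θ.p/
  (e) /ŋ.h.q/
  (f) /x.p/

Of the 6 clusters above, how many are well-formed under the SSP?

(a) 8-3-1 → obeys
(b) 8-4-3 → obeys
(c) 3-1 → obeys
(d) 8-3-1 → obeys
(e) 5-3-1 → obeys
(f) 3-1 → obeys

6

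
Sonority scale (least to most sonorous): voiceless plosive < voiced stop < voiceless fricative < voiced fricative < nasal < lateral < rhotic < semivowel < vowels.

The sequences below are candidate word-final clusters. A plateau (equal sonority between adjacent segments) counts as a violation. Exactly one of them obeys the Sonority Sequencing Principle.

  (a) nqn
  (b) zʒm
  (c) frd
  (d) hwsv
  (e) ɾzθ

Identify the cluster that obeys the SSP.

(a) 5-1-5 → violates
(b) 4-4-5 → violates
(c) 3-7-2 → violates
(d) 3-8-3-4 → violates
(e) 7-4-3 → obeys

e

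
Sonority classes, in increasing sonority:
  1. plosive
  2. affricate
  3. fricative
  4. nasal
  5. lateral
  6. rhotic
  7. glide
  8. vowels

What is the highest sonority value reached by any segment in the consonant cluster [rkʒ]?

/r/ — rhotic, sonority 6.
/k/ — plosive, sonority 1.
/ʒ/ — fricative, sonority 3.
The maximum is 6.

6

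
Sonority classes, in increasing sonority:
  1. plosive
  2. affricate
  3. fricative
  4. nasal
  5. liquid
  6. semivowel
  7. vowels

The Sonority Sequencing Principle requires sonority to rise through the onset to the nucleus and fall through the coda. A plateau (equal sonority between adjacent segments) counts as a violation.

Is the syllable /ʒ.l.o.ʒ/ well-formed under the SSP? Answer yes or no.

yes

Onset: /ʒ/ is a fricative (sonority 3), /l/ is a liquid (sonority 5); then the nucleus /o/ (sonority 7).
Onset profile 3-5-7 — rises to the nucleus.
Coda: /ʒ/ is a fricative (sonority 3).
Coda profile 7-3 — falls from the nucleus.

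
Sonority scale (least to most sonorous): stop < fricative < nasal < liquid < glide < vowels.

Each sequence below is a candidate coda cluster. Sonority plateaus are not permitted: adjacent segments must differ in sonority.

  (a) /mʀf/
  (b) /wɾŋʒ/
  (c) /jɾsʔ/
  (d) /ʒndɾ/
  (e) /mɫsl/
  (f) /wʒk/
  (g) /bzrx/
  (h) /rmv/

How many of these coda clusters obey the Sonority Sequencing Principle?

4

(a) /mʀf/: profile 3-4-2 — violates.
(b) /wɾŋʒ/: profile 5-4-3-2 — obeys.
(c) /jɾsʔ/: profile 5-4-2-1 — obeys.
(d) /ʒndɾ/: profile 2-3-1-4 — violates.
(e) /mɫsl/: profile 3-4-2-4 — violates.
(f) /wʒk/: profile 5-2-1 — obeys.
(g) /bzrx/: profile 1-2-4-2 — violates.
(h) /rmv/: profile 4-3-2 — obeys.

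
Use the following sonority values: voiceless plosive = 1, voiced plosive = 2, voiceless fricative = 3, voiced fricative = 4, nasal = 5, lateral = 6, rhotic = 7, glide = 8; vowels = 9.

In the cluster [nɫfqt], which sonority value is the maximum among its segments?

6

/n/ — nasal, sonority 5.
/ɫ/ — lateral, sonority 6.
/f/ — voiceless fricative, sonority 3.
/q/ — voiceless plosive, sonority 1.
/t/ — voiceless plosive, sonority 1.
The maximum is 6.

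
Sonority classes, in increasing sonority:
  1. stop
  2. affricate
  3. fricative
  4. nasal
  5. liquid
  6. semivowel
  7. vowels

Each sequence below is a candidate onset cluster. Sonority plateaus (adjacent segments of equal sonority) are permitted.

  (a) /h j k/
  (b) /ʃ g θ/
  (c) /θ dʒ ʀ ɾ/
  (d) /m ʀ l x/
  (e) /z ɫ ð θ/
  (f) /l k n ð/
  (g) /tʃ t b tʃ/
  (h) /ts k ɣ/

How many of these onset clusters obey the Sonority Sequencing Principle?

(a) 3-6-1 → violates
(b) 3-1-3 → violates
(c) 3-2-5-5 → violates
(d) 4-5-5-3 → violates
(e) 3-5-3-3 → violates
(f) 5-1-4-3 → violates
(g) 2-1-1-2 → violates
(h) 2-1-3 → violates

0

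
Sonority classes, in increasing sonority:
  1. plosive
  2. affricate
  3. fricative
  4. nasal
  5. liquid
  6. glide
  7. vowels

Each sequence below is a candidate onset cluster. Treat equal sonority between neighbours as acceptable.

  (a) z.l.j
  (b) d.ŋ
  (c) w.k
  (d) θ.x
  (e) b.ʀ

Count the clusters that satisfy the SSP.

(a) z.l.j: profile 3-5-6 — obeys.
(b) d.ŋ: profile 1-4 — obeys.
(c) w.k: profile 6-1 — violates.
(d) θ.x: profile 3-3 — obeys.
(e) b.ʀ: profile 1-5 — obeys.

4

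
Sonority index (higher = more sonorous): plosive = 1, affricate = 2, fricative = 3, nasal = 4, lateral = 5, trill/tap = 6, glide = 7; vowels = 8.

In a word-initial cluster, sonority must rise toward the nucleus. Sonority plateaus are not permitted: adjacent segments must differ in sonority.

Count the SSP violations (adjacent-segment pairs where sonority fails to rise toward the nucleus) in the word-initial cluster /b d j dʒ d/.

/b/ is a plosive (sonority 1).
/d/ is a plosive (sonority 1).
/j/ is a glide (sonority 7).
/dʒ/ is an affricate (sonority 2).
/d/ is a plosive (sonority 1).
/b/→/d/: 1→1 (plateau) — violation.
/d/→/j/: 1→7 (rises) — ok.
/j/→/dʒ/: 7→2 (does not rise) — violation.
/dʒ/→/d/: 2→1 (does not rise) — violation.

3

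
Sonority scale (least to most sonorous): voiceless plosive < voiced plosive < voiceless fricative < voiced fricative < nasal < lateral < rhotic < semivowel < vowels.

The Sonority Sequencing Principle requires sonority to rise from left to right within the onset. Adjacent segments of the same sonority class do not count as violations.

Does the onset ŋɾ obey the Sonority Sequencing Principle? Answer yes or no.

yes

/ŋ/: nasal = 5.
/ɾ/: rhotic = 7.
The profile 5-7 strictly rises, so the onset satisfies the SSP.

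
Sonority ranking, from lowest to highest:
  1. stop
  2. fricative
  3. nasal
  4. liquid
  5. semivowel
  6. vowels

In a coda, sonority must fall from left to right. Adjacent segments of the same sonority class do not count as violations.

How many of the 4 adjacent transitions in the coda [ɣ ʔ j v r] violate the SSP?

/ɣ/ is a fricative (sonority 2).
/ʔ/ is a stop (sonority 1).
/j/ is a semivowel (sonority 5).
/v/ is a fricative (sonority 2).
/r/ is a liquid (sonority 4).
/ɣ/→/ʔ/: 2→1 (falls) — ok.
/ʔ/→/j/: 1→5 (does not fall) — violation.
/j/→/v/: 5→2 (falls) — ok.
/v/→/r/: 2→4 (does not fall) — violation.

2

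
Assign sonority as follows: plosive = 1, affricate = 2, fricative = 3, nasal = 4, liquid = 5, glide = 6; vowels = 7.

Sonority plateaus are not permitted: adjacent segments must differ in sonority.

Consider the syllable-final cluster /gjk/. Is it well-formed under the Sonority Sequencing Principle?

no

/g/ is a plosive (sonority 1).
/j/ is a glide (sonority 6).
/k/ is a plosive (sonority 1).
The profile is 1-6-1. Between /g/ (1) and /j/ (6) sonority does not fall, so the cluster violates the SSP.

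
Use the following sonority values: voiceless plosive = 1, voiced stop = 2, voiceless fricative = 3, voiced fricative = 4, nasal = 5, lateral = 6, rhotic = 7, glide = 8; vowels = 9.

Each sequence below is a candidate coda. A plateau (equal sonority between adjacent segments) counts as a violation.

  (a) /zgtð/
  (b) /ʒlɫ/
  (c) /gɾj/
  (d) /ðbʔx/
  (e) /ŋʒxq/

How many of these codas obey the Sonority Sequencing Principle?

1

(a) 4-2-1-4 → violates
(b) 4-6-6 → violates
(c) 2-7-8 → violates
(d) 4-2-1-3 → violates
(e) 5-4-3-1 → obeys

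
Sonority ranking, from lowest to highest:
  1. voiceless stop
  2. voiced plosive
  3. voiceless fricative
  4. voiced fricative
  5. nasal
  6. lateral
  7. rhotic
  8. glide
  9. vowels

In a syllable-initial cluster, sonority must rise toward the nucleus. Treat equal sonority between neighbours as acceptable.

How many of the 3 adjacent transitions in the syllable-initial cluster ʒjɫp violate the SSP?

2

/ʒ/ is a voiced fricative (sonority 4).
/j/ is a glide (sonority 8).
/ɫ/ is a lateral (sonority 6).
/p/ is a voiceless stop (sonority 1).
/ʒ/→/j/: 4→8 (rises) — ok.
/j/→/ɫ/: 8→6 (does not rise) — violation.
/ɫ/→/p/: 6→1 (does not rise) — violation.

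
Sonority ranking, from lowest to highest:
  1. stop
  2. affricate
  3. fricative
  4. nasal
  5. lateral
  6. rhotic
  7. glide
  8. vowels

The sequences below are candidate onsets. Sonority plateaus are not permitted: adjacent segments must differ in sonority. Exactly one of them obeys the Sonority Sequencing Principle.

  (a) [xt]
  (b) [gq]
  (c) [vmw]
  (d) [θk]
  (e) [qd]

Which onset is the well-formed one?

c

(a) 3-1 → violates
(b) 1-1 → violates
(c) 3-4-7 → obeys
(d) 3-1 → violates
(e) 1-1 → violates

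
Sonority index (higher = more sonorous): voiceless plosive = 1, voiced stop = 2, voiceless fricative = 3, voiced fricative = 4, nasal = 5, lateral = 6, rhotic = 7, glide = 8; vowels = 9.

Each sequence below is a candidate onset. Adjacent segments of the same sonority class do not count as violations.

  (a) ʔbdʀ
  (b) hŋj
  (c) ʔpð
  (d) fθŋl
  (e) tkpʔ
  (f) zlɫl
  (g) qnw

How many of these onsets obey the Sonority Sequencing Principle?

(a) 1-2-2-7 → obeys
(b) 3-5-8 → obeys
(c) 1-1-4 → obeys
(d) 3-3-5-6 → obeys
(e) 1-1-1-1 → obeys
(f) 4-6-6-6 → obeys
(g) 1-5-8 → obeys

7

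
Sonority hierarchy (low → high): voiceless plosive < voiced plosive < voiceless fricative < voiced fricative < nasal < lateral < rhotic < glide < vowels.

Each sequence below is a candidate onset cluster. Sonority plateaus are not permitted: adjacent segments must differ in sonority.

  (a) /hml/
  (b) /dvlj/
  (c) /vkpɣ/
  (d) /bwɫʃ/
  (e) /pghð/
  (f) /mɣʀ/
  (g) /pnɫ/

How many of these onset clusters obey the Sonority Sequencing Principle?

4

(a) 3-5-6 → obeys
(b) 2-4-6-8 → obeys
(c) 4-1-1-4 → violates
(d) 2-8-6-3 → violates
(e) 1-2-3-4 → obeys
(f) 5-4-7 → violates
(g) 1-5-6 → obeys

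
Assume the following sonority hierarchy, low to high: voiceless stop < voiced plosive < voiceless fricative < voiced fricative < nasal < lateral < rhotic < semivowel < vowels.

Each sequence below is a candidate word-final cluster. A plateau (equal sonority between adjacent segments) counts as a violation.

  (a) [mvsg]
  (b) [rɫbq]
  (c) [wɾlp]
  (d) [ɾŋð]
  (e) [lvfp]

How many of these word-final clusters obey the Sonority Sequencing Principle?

(a) 5-4-3-2 → obeys
(b) 7-6-2-1 → obeys
(c) 8-7-6-1 → obeys
(d) 7-5-4 → obeys
(e) 6-4-3-1 → obeys

5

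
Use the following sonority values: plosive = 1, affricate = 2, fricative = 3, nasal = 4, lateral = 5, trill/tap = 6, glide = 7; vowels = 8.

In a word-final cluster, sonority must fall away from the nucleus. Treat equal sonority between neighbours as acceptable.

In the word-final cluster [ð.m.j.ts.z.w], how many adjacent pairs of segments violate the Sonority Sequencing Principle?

/ð/ — fricative, sonority 3.
/m/ — nasal, sonority 4.
/j/ — glide, sonority 7.
/ts/ — affricate, sonority 2.
/z/ — fricative, sonority 3.
/w/ — glide, sonority 7.
/ð/→/m/: 3→4 (does not fall) — violation.
/m/→/j/: 4→7 (does not fall) — violation.
/j/→/ts/: 7→2 (falls) — ok.
/ts/→/z/: 2→3 (does not fall) — violation.
/z/→/w/: 3→7 (does not fall) — violation.

4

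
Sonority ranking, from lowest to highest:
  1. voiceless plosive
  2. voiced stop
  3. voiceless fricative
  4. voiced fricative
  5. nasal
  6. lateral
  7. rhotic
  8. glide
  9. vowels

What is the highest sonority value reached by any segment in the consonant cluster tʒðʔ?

/t/: voiceless plosive = 1.
/ʒ/: voiced fricative = 4.
/ð/: voiced fricative = 4.
/ʔ/: voiceless plosive = 1.
The maximum is 4.

4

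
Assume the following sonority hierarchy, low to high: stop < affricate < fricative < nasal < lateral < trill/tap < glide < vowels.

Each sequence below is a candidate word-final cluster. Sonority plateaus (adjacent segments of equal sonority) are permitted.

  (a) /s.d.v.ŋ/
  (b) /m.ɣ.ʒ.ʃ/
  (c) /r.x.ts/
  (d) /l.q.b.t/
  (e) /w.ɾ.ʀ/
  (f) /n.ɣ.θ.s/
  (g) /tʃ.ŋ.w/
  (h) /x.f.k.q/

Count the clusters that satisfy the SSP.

(a) 3-1-3-4 → violates
(b) 4-3-3-3 → obeys
(c) 6-3-2 → obeys
(d) 5-1-1-1 → obeys
(e) 7-6-6 → obeys
(f) 4-3-3-3 → obeys
(g) 2-4-7 → violates
(h) 3-3-1-1 → obeys

6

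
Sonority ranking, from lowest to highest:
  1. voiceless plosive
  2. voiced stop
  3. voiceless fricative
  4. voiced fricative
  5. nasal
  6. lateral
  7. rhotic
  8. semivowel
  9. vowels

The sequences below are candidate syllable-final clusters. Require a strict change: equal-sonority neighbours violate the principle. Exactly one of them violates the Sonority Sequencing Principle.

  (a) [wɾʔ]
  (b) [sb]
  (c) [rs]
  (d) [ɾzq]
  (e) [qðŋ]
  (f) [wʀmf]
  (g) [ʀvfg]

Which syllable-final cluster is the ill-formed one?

e

(a) 8-7-1 → obeys
(b) 3-2 → obeys
(c) 7-3 → obeys
(d) 7-4-1 → obeys
(e) 1-4-5 → violates
(f) 8-7-5-3 → obeys
(g) 7-4-3-2 → obeys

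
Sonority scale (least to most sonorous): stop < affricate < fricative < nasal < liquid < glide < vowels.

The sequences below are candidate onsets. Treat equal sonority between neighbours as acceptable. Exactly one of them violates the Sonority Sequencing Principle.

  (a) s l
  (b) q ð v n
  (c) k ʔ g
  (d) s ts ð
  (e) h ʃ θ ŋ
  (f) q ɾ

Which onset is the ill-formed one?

(a) 3-5 → obeys
(b) 1-3-3-4 → obeys
(c) 1-1-1 → obeys
(d) 3-2-3 → violates
(e) 3-3-3-4 → obeys
(f) 1-5 → obeys

d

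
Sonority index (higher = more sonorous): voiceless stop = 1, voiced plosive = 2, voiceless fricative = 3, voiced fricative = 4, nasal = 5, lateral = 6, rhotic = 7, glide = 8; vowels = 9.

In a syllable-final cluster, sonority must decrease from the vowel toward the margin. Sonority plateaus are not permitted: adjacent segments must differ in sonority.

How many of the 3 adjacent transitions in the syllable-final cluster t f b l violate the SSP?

2

/t/: voiceless stop = 1.
/f/: voiceless fricative = 3.
/b/: voiced plosive = 2.
/l/: lateral = 6.
/t/→/f/: 1→3 (does not fall) — violation.
/f/→/b/: 3→2 (falls) — ok.
/b/→/l/: 2→6 (does not fall) — violation.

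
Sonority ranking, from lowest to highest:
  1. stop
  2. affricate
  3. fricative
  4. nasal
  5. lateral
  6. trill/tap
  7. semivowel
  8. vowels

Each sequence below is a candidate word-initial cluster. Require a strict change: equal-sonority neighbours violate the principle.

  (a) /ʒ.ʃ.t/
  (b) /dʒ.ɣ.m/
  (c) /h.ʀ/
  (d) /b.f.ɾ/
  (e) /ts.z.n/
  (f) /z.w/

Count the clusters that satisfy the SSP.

(a) 3-3-1 → violates
(b) 2-3-4 → obeys
(c) 3-6 → obeys
(d) 1-3-6 → obeys
(e) 2-3-4 → obeys
(f) 3-7 → obeys

5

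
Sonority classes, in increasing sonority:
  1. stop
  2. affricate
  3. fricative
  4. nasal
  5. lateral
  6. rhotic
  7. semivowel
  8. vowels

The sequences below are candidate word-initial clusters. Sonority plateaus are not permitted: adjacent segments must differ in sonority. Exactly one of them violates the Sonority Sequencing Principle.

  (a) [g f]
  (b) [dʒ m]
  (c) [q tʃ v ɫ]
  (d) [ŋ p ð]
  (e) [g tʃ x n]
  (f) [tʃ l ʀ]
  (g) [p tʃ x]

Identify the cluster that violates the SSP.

(a) sonority 1-3: well-formed.
(b) sonority 2-4: well-formed.
(c) sonority 1-2-3-5: well-formed.
(d) sonority 4-1-3: ill-formed.
(e) sonority 1-2-3-4: well-formed.
(f) sonority 2-5-6: well-formed.
(g) sonority 1-2-3: well-formed.

d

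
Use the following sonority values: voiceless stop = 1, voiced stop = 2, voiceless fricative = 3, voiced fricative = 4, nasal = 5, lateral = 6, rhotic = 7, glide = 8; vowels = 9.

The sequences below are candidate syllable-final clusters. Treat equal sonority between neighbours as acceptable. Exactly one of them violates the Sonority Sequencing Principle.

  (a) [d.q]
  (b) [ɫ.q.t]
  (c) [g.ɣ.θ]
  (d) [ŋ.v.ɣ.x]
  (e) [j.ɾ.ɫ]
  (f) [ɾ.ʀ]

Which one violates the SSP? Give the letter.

c

(a) sonority 2-1: well-formed.
(b) sonority 6-1-1: well-formed.
(c) sonority 2-4-3: ill-formed.
(d) sonority 5-4-4-3: well-formed.
(e) sonority 8-7-6: well-formed.
(f) sonority 7-7: well-formed.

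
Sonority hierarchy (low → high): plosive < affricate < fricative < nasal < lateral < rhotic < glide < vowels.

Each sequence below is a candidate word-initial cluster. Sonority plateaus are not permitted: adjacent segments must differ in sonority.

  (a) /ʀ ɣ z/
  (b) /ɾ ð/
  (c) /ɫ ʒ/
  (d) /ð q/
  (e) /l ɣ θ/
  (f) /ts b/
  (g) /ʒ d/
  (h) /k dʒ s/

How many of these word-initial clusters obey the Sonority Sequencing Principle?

(a) sonority 6-3-3: ill-formed.
(b) sonority 6-3: ill-formed.
(c) sonority 5-3: ill-formed.
(d) sonority 3-1: ill-formed.
(e) sonority 5-3-3: ill-formed.
(f) sonority 2-1: ill-formed.
(g) sonority 3-1: ill-formed.
(h) sonority 1-2-3: well-formed.

1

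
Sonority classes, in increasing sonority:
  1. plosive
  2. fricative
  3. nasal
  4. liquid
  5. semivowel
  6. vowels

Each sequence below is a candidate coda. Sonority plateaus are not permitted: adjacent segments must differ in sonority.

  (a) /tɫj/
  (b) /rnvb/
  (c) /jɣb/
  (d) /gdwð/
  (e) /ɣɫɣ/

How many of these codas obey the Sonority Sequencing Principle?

(a) 1-4-5 → violates
(b) 4-3-2-1 → obeys
(c) 5-2-1 → obeys
(d) 1-1-5-2 → violates
(e) 2-4-2 → violates

2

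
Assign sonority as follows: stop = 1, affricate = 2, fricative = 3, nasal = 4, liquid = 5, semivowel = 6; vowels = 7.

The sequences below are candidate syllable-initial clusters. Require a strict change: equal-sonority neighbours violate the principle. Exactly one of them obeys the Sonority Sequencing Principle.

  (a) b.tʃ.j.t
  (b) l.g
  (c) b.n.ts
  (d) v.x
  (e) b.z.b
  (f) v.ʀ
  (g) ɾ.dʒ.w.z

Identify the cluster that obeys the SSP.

f

(a) 1-2-6-1 → violates
(b) 5-1 → violates
(c) 1-4-2 → violates
(d) 3-3 → violates
(e) 1-3-1 → violates
(f) 3-5 → obeys
(g) 5-2-6-3 → violates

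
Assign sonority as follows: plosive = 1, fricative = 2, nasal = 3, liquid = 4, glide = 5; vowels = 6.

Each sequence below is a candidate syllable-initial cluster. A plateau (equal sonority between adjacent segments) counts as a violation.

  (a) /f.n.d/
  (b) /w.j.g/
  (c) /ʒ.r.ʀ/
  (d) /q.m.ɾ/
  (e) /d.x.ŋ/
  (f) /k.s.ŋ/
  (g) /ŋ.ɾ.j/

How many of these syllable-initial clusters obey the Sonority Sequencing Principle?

(a) sonority 2-3-1: ill-formed.
(b) sonority 5-5-1: ill-formed.
(c) sonority 2-4-4: ill-formed.
(d) sonority 1-3-4: well-formed.
(e) sonority 1-2-3: well-formed.
(f) sonority 1-2-3: well-formed.
(g) sonority 3-4-5: well-formed.

4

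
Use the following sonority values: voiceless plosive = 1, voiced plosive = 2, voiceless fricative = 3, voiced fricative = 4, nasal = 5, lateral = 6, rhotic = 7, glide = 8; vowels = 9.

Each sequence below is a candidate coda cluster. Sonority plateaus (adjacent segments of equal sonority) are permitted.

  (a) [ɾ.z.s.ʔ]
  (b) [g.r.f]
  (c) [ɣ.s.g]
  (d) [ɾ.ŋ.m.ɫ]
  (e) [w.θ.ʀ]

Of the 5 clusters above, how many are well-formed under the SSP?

(a) sonority 7-4-3-1: well-formed.
(b) sonority 2-7-3: ill-formed.
(c) sonority 4-3-2: well-formed.
(d) sonority 7-5-5-6: ill-formed.
(e) sonority 8-3-7: ill-formed.

2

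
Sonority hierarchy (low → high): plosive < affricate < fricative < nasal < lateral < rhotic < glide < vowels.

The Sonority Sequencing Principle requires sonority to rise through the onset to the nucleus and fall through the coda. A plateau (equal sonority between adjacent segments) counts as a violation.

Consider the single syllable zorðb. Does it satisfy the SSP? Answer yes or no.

Onset: /z/ is a fricative (sonority 3); then the nucleus /o/ (sonority 8).
Onset profile 3-8 — rises to the nucleus.
Coda: /r/ is a rhotic (sonority 6), /ð/ is a fricative (sonority 3), /b/ is a plosive (sonority 1).
Coda profile 8-6-3-1 — falls from the nucleus.

yes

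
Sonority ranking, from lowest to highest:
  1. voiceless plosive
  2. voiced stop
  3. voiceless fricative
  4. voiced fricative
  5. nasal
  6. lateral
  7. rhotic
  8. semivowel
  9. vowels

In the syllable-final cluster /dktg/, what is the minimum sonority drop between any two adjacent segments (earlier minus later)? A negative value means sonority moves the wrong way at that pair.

/d/: voiced stop = 2.
/k/: voiceless plosive = 1.
/t/: voiceless plosive = 1.
/g/: voiced stop = 2.
/d/→/k/: change +1.
/k/→/t/: change +0.
/t/→/g/: change -1.
Minimum = -1.

-1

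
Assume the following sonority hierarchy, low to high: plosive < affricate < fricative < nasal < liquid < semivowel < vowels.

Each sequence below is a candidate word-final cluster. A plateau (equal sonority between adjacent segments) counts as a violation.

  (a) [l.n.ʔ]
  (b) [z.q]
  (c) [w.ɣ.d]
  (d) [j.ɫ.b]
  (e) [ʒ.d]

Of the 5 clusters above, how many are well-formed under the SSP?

(a) 5-4-1 → obeys
(b) 3-1 → obeys
(c) 6-3-1 → obeys
(d) 6-5-1 → obeys
(e) 3-1 → obeys

5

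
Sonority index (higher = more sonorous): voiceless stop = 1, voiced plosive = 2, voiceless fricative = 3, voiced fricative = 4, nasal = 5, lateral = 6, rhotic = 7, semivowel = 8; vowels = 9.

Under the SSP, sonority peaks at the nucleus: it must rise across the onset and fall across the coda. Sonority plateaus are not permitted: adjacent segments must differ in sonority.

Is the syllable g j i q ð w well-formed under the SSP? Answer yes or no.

Onset: /g/ is a voiced plosive (sonority 2), /j/ is a semivowel (sonority 8); then the nucleus /i/ (sonority 9).
Onset profile 2-8-9 — rises to the nucleus.
Coda: /q/ is a voiceless stop (sonority 1), /ð/ is a voiced fricative (sonority 4), /w/ is a semivowel (sonority 8).
Coda profile 9-1-4-8 — does not strictly fall throughout.

no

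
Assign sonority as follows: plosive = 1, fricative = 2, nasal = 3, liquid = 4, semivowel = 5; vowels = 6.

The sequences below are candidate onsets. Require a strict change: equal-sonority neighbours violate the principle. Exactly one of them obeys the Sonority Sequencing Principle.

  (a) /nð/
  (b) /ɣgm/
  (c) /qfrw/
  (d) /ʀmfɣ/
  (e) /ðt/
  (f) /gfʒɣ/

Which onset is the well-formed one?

c

(a) /nð/: profile 3-2 — violates.
(b) /ɣgm/: profile 2-1-3 — violates.
(c) /qfrw/: profile 1-2-4-5 — obeys.
(d) /ʀmfɣ/: profile 4-3-2-2 — violates.
(e) /ðt/: profile 2-1 — violates.
(f) /gfʒɣ/: profile 1-2-2-2 — violates.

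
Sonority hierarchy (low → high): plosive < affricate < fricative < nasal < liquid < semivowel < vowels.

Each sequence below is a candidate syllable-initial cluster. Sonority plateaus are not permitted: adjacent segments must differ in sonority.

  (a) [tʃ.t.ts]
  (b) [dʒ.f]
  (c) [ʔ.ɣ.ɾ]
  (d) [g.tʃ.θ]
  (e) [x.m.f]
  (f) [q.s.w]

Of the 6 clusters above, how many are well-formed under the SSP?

4

(a) 2-1-2 → violates
(b) 2-3 → obeys
(c) 1-3-5 → obeys
(d) 1-2-3 → obeys
(e) 3-4-3 → violates
(f) 1-3-6 → obeys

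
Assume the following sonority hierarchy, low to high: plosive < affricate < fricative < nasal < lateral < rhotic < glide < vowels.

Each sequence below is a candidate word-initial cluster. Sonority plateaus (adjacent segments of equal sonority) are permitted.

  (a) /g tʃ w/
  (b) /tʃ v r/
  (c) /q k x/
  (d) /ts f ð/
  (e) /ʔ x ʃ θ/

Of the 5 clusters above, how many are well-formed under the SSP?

(a) sonority 1-2-7: well-formed.
(b) sonority 2-3-6: well-formed.
(c) sonority 1-1-3: well-formed.
(d) sonority 2-3-3: well-formed.
(e) sonority 1-3-3-3: well-formed.

5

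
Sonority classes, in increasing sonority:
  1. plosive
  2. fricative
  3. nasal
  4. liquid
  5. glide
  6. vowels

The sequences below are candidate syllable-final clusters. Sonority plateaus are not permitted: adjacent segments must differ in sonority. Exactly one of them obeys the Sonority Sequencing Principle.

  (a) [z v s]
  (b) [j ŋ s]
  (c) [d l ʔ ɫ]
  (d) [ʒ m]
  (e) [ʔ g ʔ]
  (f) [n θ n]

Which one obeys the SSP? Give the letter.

b

(a) [z v s]: profile 2-2-2 — violates.
(b) [j ŋ s]: profile 5-3-2 — obeys.
(c) [d l ʔ ɫ]: profile 1-4-1-4 — violates.
(d) [ʒ m]: profile 2-3 — violates.
(e) [ʔ g ʔ]: profile 1-1-1 — violates.
(f) [n θ n]: profile 3-2-3 — violates.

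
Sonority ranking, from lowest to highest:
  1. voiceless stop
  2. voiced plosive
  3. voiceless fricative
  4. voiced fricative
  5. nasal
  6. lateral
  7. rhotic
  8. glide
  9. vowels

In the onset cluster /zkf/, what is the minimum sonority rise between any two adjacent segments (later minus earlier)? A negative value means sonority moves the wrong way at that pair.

/z/ is a voiced fricative (sonority 4).
/k/ is a voiceless stop (sonority 1).
/f/ is a voiceless fricative (sonority 3).
/z/→/k/: change -3.
/k/→/f/: change +2.
Minimum = -3.

-3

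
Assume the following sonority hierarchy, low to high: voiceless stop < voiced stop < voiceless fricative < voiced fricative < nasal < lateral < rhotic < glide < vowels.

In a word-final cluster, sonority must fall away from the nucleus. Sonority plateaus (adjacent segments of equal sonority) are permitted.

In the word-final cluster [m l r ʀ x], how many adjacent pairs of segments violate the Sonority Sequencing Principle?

/m/ is a nasal (sonority 5).
/l/ is a lateral (sonority 6).
/r/ is a rhotic (sonority 7).
/ʀ/ is a rhotic (sonority 7).
/x/ is a voiceless fricative (sonority 3).
/m/→/l/: 5→6 (does not fall) — violation.
/l/→/r/: 6→7 (does not fall) — violation.
/r/→/ʀ/: 7→7 (plateau, allowed) — ok.
/ʀ/→/x/: 7→3 (falls) — ok.

2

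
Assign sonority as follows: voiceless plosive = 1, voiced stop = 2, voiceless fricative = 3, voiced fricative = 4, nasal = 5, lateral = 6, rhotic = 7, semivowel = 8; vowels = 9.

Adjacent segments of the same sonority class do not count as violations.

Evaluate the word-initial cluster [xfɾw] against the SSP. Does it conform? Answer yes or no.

/x/ is a voiceless fricative (sonority 3).
/f/ is a voiceless fricative (sonority 3).
/ɾ/ is a rhotic (sonority 7).
/w/ is a semivowel (sonority 8).
The profile 3-3-7-8 is non-decreasing (plateaus allowed), so the word-initial cluster satisfies the SSP.

yes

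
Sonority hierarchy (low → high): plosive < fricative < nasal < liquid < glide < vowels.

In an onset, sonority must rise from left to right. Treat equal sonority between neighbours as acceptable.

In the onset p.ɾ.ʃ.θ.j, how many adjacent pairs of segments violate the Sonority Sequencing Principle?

/p/ — plosive, sonority 1.
/ɾ/ — liquid, sonority 4.
/ʃ/ — fricative, sonority 2.
/θ/ — fricative, sonority 2.
/j/ — glide, sonority 5.
/p/→/ɾ/: 1→4 (rises) — ok.
/ɾ/→/ʃ/: 4→2 (does not rise) — violation.
/ʃ/→/θ/: 2→2 (plateau, allowed) — ok.
/θ/→/j/: 2→5 (rises) — ok.

1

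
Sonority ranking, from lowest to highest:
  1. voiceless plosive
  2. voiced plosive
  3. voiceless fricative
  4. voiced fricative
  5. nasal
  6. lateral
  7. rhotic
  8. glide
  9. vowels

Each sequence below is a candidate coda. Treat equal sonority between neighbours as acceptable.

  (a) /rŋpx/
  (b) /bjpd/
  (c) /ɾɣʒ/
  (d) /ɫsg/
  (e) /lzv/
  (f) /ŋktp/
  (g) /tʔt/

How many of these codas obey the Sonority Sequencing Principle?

5

(a) sonority 7-5-1-3: ill-formed.
(b) sonority 2-8-1-2: ill-formed.
(c) sonority 7-4-4: well-formed.
(d) sonority 6-3-2: well-formed.
(e) sonority 6-4-4: well-formed.
(f) sonority 5-1-1-1: well-formed.
(g) sonority 1-1-1: well-formed.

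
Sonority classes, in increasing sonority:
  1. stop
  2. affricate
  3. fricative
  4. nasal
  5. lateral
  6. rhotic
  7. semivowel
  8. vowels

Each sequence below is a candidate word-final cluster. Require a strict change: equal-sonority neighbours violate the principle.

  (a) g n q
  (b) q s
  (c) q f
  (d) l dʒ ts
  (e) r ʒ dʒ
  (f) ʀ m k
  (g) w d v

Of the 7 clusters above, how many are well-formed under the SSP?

2

(a) sonority 1-4-1: ill-formed.
(b) sonority 1-3: ill-formed.
(c) sonority 1-3: ill-formed.
(d) sonority 5-2-2: ill-formed.
(e) sonority 6-3-2: well-formed.
(f) sonority 6-4-1: well-formed.
(g) sonority 7-1-3: ill-formed.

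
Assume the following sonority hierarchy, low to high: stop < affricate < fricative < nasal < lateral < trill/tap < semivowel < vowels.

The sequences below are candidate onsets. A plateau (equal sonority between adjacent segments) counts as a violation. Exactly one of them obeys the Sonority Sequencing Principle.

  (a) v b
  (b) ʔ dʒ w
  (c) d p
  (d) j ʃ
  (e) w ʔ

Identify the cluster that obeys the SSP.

b

(a) 3-1 → violates
(b) 1-2-7 → obeys
(c) 1-1 → violates
(d) 7-3 → violates
(e) 7-1 → violates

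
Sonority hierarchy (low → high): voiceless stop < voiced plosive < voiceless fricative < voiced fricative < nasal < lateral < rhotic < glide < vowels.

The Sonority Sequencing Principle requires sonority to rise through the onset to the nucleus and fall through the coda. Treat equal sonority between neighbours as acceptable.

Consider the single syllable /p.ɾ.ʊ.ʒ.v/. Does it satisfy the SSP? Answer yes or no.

yes

Onset: /p/ is a voiceless stop (sonority 1), /ɾ/ is a rhotic (sonority 7); then the nucleus /ʊ/ (sonority 9).
Onset profile 1-7-9 — rises to the nucleus.
Coda: /ʒ/ is a voiced fricative (sonority 4), /v/ is a voiced fricative (sonority 4).
Coda profile 9-4-4 — falls from the nucleus.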